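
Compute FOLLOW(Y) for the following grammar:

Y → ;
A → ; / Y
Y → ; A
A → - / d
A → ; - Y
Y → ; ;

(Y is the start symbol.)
Y is the start symbol, so $ ∈ FOLLOW(Y).
In A → ; / Y: Y is at the end, add FOLLOW(A)
In A → ; - Y: Y is at the end, add FOLLOW(A)

The FOLLOW sets referred to above (computed the same way, to a fixed point):
  FOLLOW(A) = { $ }

Taking the union: FOLLOW(Y) = { $ }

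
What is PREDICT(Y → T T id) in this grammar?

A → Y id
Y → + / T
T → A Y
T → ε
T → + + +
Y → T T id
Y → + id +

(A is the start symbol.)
{ '+', 'id' }

PREDICT(Y → T T id) = (FIRST(RHS) \ {ε}) ∪ (FOLLOW(Y) if ε ∈ FIRST(RHS), i.e. RHS ⇒* ε)
FIRST(T) = { '+', 'id', ε }
FIRST(T T id) = { '+', 'id' }
ε ∉ FIRST(T T id), so FOLLOW(Y) is not added.
PREDICT(Y → T T id) = { '+', 'id' }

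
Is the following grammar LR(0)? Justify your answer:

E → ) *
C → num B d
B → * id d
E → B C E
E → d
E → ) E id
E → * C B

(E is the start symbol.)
No. Shift-reduce conflict between [E → ) * .] and [B → * . id d]

A grammar is LR(0) if no state in the canonical LR(0) collection has:
  - both a shift item (dot before a terminal) and a complete item (shift-reduce conflict), or
  - two or more complete items (reduce-reduce conflict; the accept item [E' → E .] counts as a complete item here).

Augment with E' → E and build the canonical LR(0) collection (I0 = CLOSURE({[E' → . E]}), then GOTO on every symbol after a dot until no new states appear). It has 19 states:
  I0: { [B → . * id d], [E → . ) *], [E → . ) E id], [E → . * C B], [E → . B C E], [E → . d], [E' → . E] }  — shift
  I1: { [B → . * id d], [E → ) . *], [E → ) . E id], [E → . ) *], [E → . ) E id], [E → . * C B], [E → . B C E], [E → . d] }  — shift
  I2: { [B → * . id d], [C → . num B d], [E → * . C B] }  — shift
  I3: { [C → . num B d], [E → B . C E] }  — shift
  I4: { [E' → E .] }  — accept
  I5: { [E → d .] }  — reduce
  I6: { [B → . * id d], [E → . ) *], [E → . ) E id], [E → . * C B], [E → . B C E], [E → . d], [E → B C . E] }  — shift
  I7: { [B → . * id d], [C → num . B d] }  — shift
  I8: { [B → * . id d] }  — shift
  I9: { [C → num B . d] }  — shift
  I10: { [C → num B d .] }  — reduce
  I11: { [B → * id . d] }  — shift
  I12: { [B → * id d .] }  — reduce
  I13: { [E → B C E .] }  — reduce
  I14: { [B → . * id d], [E → * C . B] }  — shift
  I15: { [E → * C B .] }  — reduce
  I16: { [B → * . id d], [C → . num B d], [E → ) * .], [E → * . C B] }  — shift, reduce
  I17: { [E → ) E . id] }  — shift
  I18: { [E → ) E id .] }  — reduce

Conflict in state I16:
  Shift-reduce conflict between [E → ) * .] and [B → * . id d]
So the grammar is NOT LR(0).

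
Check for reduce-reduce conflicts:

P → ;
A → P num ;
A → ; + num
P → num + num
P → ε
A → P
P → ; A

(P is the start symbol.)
Yes — I1: [P → .] vs [P → ; .]; I6: [P → .] vs [P → ; .]

Augment with P' → P and build the canonical LR(0) collection (I0 = CLOSURE({[P' → . P]}), then GOTO on every symbol after a dot until no new states appear). It has 13 states:
  I0: { [P → . ; A], [P → . ;], [P → . num + num], [P → .], [P' → . P] }  — shift, reduce
  I1: { [A → . ; + num], [A → . P num ;], [A → . P], [P → . ; A], [P → . ;], [P → . num + num], [P → .], [P → ; . A], [P → ; .] }  — shift, 2 reduces
  I2: { [P' → P .] }  — accept
  I3: { [P → num . + num] }  — shift
  I4: { [P → num + . num] }  — shift
  I5: { [P → num + num .] }  — reduce
  I6: { [A → . ; + num], [A → . P num ;], [A → . P], [A → ; . + num], [P → . ; A], [P → . ;], [P → . num + num], [P → .], [P → ; . A], [P → ; .] }  — shift, 2 reduces
  I7: { [P → ; A .] }  — reduce
  I8: { [A → P . num ;], [A → P .] }  — shift, reduce
  I9: { [A → P num . ;] }  — shift
  I10: { [A → P num ; .] }  — reduce
  I11: { [A → ; + . num] }  — shift
  I12: { [A → ; + num .] }  — reduce

I1 contains complete items [P → .], [P → ; .] — reduce-reduce conflict.
I6 contains complete items [P → .], [P → ; .] — reduce-reduce conflict.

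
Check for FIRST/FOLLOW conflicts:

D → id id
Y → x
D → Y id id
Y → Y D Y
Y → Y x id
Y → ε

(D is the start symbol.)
A FIRST/FOLLOW conflict occurs when a non-terminal N has a nullable alternative N → β (β ⇒* ε) and another alternative N → α with FIRST(α) ∩ FOLLOW(N) ≠ ∅: on such a lookahead the parser cannot decide between expanding α and letting N vanish via β.

Nullable non-terminals: Y.
FIRST sets used below: FIRST(Y) = { 'id', 'x', ε }, FIRST(D) = { 'id', 'x' }

Y: nullable alternative(s) Y → ε; FOLLOW(Y) = { 'id', 'x' }
  Y → x: FIRST \ {ε} = { 'x' } — overlaps FOLLOW(Y) on { 'x' }: CONFLICT
  Y → Y D Y: FIRST \ {ε} = { 'id', 'x' } — overlaps FOLLOW(Y) on { 'id', 'x' }: CONFLICT
  Y → Y x id: FIRST \ {ε} = { 'id', 'x' } — overlaps FOLLOW(Y) on { 'id', 'x' }: CONFLICT
  Y → ε: FIRST \ {ε} = { } — this is the only nullable alternative, skip

D has no nullable alternative, so no FIRST/FOLLOW check is needed there.

So the grammar has 3 FIRST/FOLLOW conflicts (marked CONFLICT above).

Answer: Yes. Y → x with FOLLOW(Y) on { 'x' }; Y → Y D Y with FOLLOW(Y) on { 'id', 'x' }; Y → Y x id with FOLLOW(Y) on { 'id', 'x' }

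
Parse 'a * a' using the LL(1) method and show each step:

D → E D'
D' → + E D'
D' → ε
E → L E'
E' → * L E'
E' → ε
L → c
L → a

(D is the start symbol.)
Stack is shown with the top on the left.

Stack        Input    Action
----------------------------
D $          a * a $  output D → E D'
E D' $       a * a $  output E → L E'
L E' D' $    a * a $  output L → a
a E' D' $    a * a $  match 'a'
E' D' $      * a $    output E' → * L E'
* L E' D' $  * a $    match '*'
L E' D' $    a $      output L → a
a E' D' $    a $      match 'a'
E' D' $      $        output E' → ε
D' $         $        output D' → ε
$            $        accept

The string is accepted.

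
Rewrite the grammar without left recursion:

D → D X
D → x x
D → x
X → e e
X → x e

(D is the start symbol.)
D → x x D'
D → x D'
D' → X D'
D' → ε
X → e e
X → x e

D is directly left-recursive. The standard transformation for
  A → A α₁ | ... | A α_m | β₁ | ... | β_n
is
  A  → β₁ A' | ... | β_n A'
  A' → α₁ A' | ... | α_m A' | ε

D → x x becomes D → x x D'
D → x becomes D → x D'
D → D X becomes D' → X D'
Add D' → ε

Productions for other non-terminals are unchanged:
  X → e e
  X → x e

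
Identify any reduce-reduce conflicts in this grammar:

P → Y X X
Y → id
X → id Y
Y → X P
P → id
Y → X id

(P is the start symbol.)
Augment with P' → P and build the canonical LR(0) collection (I0 = CLOSURE({[P' → . P]}), then GOTO on every symbol after a dot until no new states appear). It has 12 states:
  I0: { [P → . Y X X], [P → . id], [P' → . P], [X → . id Y], [Y → . X P], [Y → . X id], [Y → . id] }  — shift
  I1: { [P' → P .] }  — accept
  I2: { [P → . Y X X], [P → . id], [X → . id Y], [Y → . X P], [Y → . X id], [Y → . id], [Y → X . P], [Y → X . id] }  — shift
  I3: { [P → Y . X X], [X → . id Y] }  — shift
  I4: { [P → id .], [X → . id Y], [X → id . Y], [Y → . X P], [Y → . X id], [Y → . id], [Y → id .] }  — shift, 2 reduces
  I5: { [X → id Y .] }  — reduce
  I6: { [X → . id Y], [X → id . Y], [Y → . X P], [Y → . X id], [Y → . id], [Y → id .] }  — shift, reduce
  I7: { [P → Y X . X], [X → . id Y] }  — shift
  I8: { [X → . id Y], [X → id . Y], [Y → . X P], [Y → . X id], [Y → . id] }  — shift
  I9: { [P → Y X X .] }  — reduce
  I10: { [Y → X P .] }  — reduce
  I11: { [P → id .], [X → . id Y], [X → id . Y], [Y → . X P], [Y → . X id], [Y → . id], [Y → X id .], [Y → id .] }  — shift, 3 reduces

I4 contains complete items [P → id .], [Y → id .] — reduce-reduce conflict.
I11 contains complete items [P → id .], [Y → X id .], [Y → id .] — reduce-reduce conflict.

Answer: Yes — I4: [P → id .] vs [Y → id .]; I11: [P → id .] vs [Y → X id .]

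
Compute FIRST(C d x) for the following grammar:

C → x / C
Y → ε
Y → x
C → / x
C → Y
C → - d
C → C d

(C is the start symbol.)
FIRST sets of the non-terminals involved (from the grammar, by fixed-point iteration):
  FIRST(C) = { '-', '/', 'd', 'x', ε }

To compute FIRST(C d x), process the symbols left to right:
Symbol C is a non-terminal. Add FIRST(C) \ {ε} = { '-', '/', 'd', 'x' }
C is nullable (ε ∈ FIRST(C)), continue to the next symbol.
Symbol d is a terminal. Add 'd' and stop.
FIRST(C d x) = { '-', '/', 'd', 'x' }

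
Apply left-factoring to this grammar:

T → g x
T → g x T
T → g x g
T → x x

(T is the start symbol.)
Left-factoring transforms A → αβ₁ | αβ₂ into A → αA' and A' → β₁ | β₂
(α is the longest common prefix among the alternatives). Repeat until
no nonterminal has two alternatives with a common prefix.

Round 1: T has alternatives sharing prefix 'g x'. Introduce T': T → g x T'
  Add: T' → ε
  Add: T' → T
  Add: T' → g

No remaining common prefixes — done.

Resulting grammar:
T → g x T'
T' → ε
T' → T
T' → g
T → x x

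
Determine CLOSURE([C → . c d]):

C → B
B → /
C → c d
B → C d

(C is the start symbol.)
To compute CLOSURE, for each item [A → α.Bβ] where B is a non-terminal, add [B → .γ] for all productions B → γ; repeat for the newly added items until nothing changes.

Start with: [C → . c d]
The dot precedes the terminal c, so nothing is added.

CLOSURE = { [C → . c d] }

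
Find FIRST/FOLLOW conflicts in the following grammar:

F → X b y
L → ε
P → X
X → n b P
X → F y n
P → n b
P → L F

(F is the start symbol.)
No FIRST/FOLLOW conflicts.

A FIRST/FOLLOW conflict occurs when a non-terminal N has a nullable alternative N → β (β ⇒* ε) and another alternative N → α with FIRST(α) ∩ FOLLOW(N) ≠ ∅: on such a lookahead the parser cannot decide between expanding α and letting N vanish via β.

Nullable non-terminals: L.
L has a nullable alternative but only one production, so nothing to check.

F, P, X have no nullable alternative, so no FIRST/FOLLOW check is needed there.

No FIRST/FOLLOW conflicts found.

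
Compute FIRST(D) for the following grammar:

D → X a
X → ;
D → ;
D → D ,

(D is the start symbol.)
FIRST sets of the other non-terminals involved (by the same procedure, iterated to a fixed point):
  FIRST(X) = { ';' }

From D → X a:
  - X is a non-terminal: add FIRST(X) \ {ε} = { ';' }
    X is not nullable, so stop
From D → ;:
  - ';' is a terminal: add ';' and stop
From D → D ,:
  - D is the symbol being defined: contributes nothing new
    D is not nullable, so stop

Collecting: FIRST(D) = { ';' }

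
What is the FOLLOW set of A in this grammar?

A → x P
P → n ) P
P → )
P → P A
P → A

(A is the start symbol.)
A is the start symbol, so $ ∈ FOLLOW(A).
In P → P A: A is at the end, add FOLLOW(P)
In P → A: A is at the end, add FOLLOW(P)

The FOLLOW sets referred to above (computed the same way, to a fixed point):
  FOLLOW(P) = { $, 'x' }

Taking the union: FOLLOW(A) = { $, 'x' }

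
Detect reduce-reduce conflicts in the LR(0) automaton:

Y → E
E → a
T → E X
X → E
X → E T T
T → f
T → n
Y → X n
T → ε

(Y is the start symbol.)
Yes — I1: [T → .] vs [X → E .]; I11: [T → .] vs [X → E .]

A reduce-reduce conflict occurs when an LR(0) state has two complete items [A → α .] and [B → β .] — both call for a reduction, and with no lookahead the parser cannot choose between them.

Augment with Y' → Y and build the canonical LR(0) collection (I0 = CLOSURE({[Y' → . Y]}), then GOTO on every symbol after a dot until no new states appear). It has 13 states:
  I0: { [E → . a], [X → . E T T], [X → . E], [Y → . E], [Y → . X n], [Y' → . Y] }  — shift
  I1: { [E → . a], [T → . E X], [T → . f], [T → . n], [T → .], [X → E . T T], [X → E .], [Y → E .] }  — shift, 3 reduces
  I2: { [Y → X . n] }  — shift
  I3: { [Y' → Y .] }  — accept
  I4: { [E → a .] }  — reduce
  I5: { [Y → X n .] }  — reduce
  I6: { [E → . a], [T → E . X], [X → . E T T], [X → . E] }  — shift
  I7: { [E → . a], [T → . E X], [T → . f], [T → . n], [T → .], [X → E T . T] }  — shift, reduce
  I8: { [T → f .] }  — reduce
  I9: { [T → n .] }  — reduce
  I10: { [X → E T T .] }  — reduce
  I11: { [E → . a], [T → . E X], [T → . f], [T → . n], [T → .], [X → E . T T], [X → E .] }  — shift, 2 reduces
  I12: { [T → E X .] }  — reduce

I1 contains complete items [T → .], [X → E .], [Y → E .] — reduce-reduce conflict.
I11 contains complete items [T → .], [X → E .] — reduce-reduce conflict.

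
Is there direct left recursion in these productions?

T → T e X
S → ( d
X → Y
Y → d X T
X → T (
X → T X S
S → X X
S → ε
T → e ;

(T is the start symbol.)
Yes, T is left-recursive

Direct left recursion occurs when N → N α for some non-terminal N (the right-hand side begins with the left-hand side itself).

T → T e X: LEFT RECURSIVE (starts with T)
S → ( d: starts with '('
X → Y: starts with Y
Y → d X T: starts with d
X → T (: starts with T
X → T X S: starts with T
S → X X: starts with X
S → ε: starts with ε
T → e ;: starts with e

The grammar has direct left recursion on: T.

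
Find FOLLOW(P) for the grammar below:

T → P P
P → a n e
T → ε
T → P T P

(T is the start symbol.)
In T → P P: P is followed by P, add FIRST(P) \ {ε} = { 'a' }
In T → P P: P is at the end, add FOLLOW(T)
In T → P T P: P is followed by T P, add FIRST(T P) \ {ε} = { 'a' }
In T → P T P: P is at the end, add FOLLOW(T)

The FOLLOW sets referred to above (computed the same way, to a fixed point):
  FOLLOW(T) = { $, 'a' }

Taking the union: FOLLOW(P) = { $, 'a' }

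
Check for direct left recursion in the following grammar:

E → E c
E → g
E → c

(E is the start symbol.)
Direct left recursion occurs when N → N α for some non-terminal N (the right-hand side begins with the left-hand side itself).

E → E c: LEFT RECURSIVE (starts with E)
E → g: starts with g
E → c: starts with c

The grammar has direct left recursion on: E.

Answer: Yes, E is left-recursive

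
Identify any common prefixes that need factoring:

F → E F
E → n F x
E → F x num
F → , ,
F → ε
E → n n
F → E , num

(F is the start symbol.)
Yes, F has productions with common prefix 'E'; E has productions with common prefix 'n'

Left-factoring is needed when two productions for the same non-terminal
share a common prefix on the right-hand side.

Productions for F:
  F → E F
  F → , ,
  F → ε
  F → E , num
Productions for E:
  E → n F x
  E → F x num
  E → n n

Found common prefix 'E' in productions for F
Found common prefix 'n' in productions for E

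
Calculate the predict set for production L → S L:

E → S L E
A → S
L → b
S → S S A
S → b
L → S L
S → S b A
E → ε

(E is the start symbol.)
PREDICT(L → S L) = (FIRST(RHS) \ {ε}) ∪ (FOLLOW(L) if ε ∈ FIRST(RHS), i.e. RHS ⇒* ε)
FIRST(S) = { 'b' }
FIRST(S L) = { 'b' }
ε ∉ FIRST(S L), so FOLLOW(L) is not added.
PREDICT(L → S L) = { 'b' }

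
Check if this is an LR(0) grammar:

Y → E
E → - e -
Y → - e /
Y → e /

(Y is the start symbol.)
A grammar is LR(0) if no state in the canonical LR(0) collection has:
  - both a shift item (dot before a terminal) and a complete item (shift-reduce conflict), or
  - two or more complete items (reduce-reduce conflict; the accept item [Y' → Y .] counts as a complete item here).

Augment with Y' → Y and build the canonical LR(0) collection (I0 = CLOSURE({[Y' → . Y]}), then GOTO on every symbol after a dot until no new states appear). It has 9 states:
  I0: { [E → . - e -], [Y → . - e /], [Y → . E], [Y → . e /], [Y' → . Y] }  — shift
  I1: { [E → - . e -], [Y → - . e /] }  — shift
  I2: { [Y → E .] }  — reduce
  I3: { [Y' → Y .] }  — accept
  I4: { [Y → e . /] }  — shift
  I5: { [Y → e / .] }  — reduce
  I6: { [E → - e . -], [Y → - e . /] }  — shift
  I7: { [E → - e - .] }  — reduce
  I8: { [Y → - e / .] }  — reduce

Every state is either a pure shift/goto state or contains exactly one complete item and nothing to shift — no conflicts. The grammar is LR(0).

Answer: Yes, the grammar is LR(0)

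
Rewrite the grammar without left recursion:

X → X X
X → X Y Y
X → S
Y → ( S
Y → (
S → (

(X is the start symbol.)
X → S X'
X' → X X'
X' → Y Y X'
X' → ε
Y → ( S
Y → (
S → (

X is directly left-recursive. The standard transformation for
  A → A α₁ | ... | A α_m | β₁ | ... | β_n
is
  A  → β₁ A' | ... | β_n A'
  A' → α₁ A' | ... | α_m A' | ε

X → S becomes X → S X'
X → X X becomes X' → X X'
X → X Y Y becomes X' → Y Y X'
Add X' → ε

Productions for other non-terminals are unchanged:
  Y → ( S
  Y → (
  S → (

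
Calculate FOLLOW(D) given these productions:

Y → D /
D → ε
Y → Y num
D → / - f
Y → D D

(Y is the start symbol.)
{ $, '/', 'num' }

In Y → D /: D is followed by '/', add FIRST('/') \ {ε} = { '/' }
In Y → D D: D is followed by D, add FIRST(D) \ {ε} = { '/' }
  D is nullable, so also add FOLLOW(Y)
In Y → D D: D is at the end, add FOLLOW(Y)

The FOLLOW sets referred to above (computed the same way, to a fixed point):
  FOLLOW(Y) = { $, 'num' }

Taking the union: FOLLOW(D) = { $, '/', 'num' }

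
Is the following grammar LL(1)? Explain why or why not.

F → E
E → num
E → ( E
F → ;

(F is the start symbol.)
A grammar is LL(1) if for each non-terminal N with multiple productions, the predict sets of those productions are pairwise disjoint, where PREDICT(N → α) = (FIRST(α) \ {ε}) ∪ (FOLLOW(N) if α ⇒* ε).

Relevant sets:
  FIRST(E) = { '(', 'num' }

For F:
  PREDICT(F → E) = { '(', 'num' }
  PREDICT(F → ';') = { ';' }
For E:
  PREDICT(E → num) = { 'num' }
  PREDICT(E → '(' E) = { '(' }

All predict sets are disjoint. The grammar IS LL(1).

Answer: Yes, the grammar is LL(1).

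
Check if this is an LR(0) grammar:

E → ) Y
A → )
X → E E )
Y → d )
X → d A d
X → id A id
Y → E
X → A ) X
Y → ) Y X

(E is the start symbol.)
A grammar is LR(0) if no state in the canonical LR(0) collection has:
  - both a shift item (dot before a terminal) and a complete item (shift-reduce conflict), or
  - two or more complete items (reduce-reduce conflict; the accept item [E' → E .] counts as a complete item here).

Augment with E' → E and build the canonical LR(0) collection (I0 = CLOSURE({[E' → . E]}), then GOTO on every symbol after a dot until no new states appear). It has 24 states:
  I0: { [E → . ) Y], [E' → . E] }  — shift
  I1: { [E → ) . Y], [E → . ) Y], [Y → . ) Y X], [Y → . E], [Y → . d )] }  — shift
  I2: { [E' → E .] }  — accept
  I3: { [E → ) . Y], [E → . ) Y], [Y → ) . Y X], [Y → . ) Y X], [Y → . E], [Y → . d )] }  — shift
  I4: { [Y → E .] }  — reduce
  I5: { [E → ) Y .] }  — reduce
  I6: { [Y → d . )] }  — shift
  I7: { [Y → d ) .] }  — reduce
  I8: { [A → . )], [E → ) Y .], [E → . ) Y], [X → . A ) X], [X → . E E )], [X → . d A d], [X → . id A id], [Y → ) Y . X] }  — shift, reduce
  I9: { [A → ) .], [E → ) . Y], [E → . ) Y], [Y → . ) Y X], [Y → . E], [Y → . d )] }  — shift, reduce
  I10: { [X → A . ) X] }  — shift
  I11: { [E → . ) Y], [X → E . E )] }  — shift
  I12: { [Y → ) Y X .] }  — reduce
  I13: { [A → . )], [X → d . A d] }  — shift
  I14: { [A → . )], [X → id . A id] }  — shift
  I15: { [A → ) .] }  — reduce
  I16: { [X → id A . id] }  — shift
  I17: { [X → id A id .] }  — reduce
  I18: { [X → d A . d] }  — shift
  I19: { [X → d A d .] }  — reduce
  I20: { [X → E E . )] }  — shift
  I21: { [X → E E ) .] }  — reduce
  I22: { [A → . )], [E → . ) Y], [X → . A ) X], [X → . E E )], [X → . d A d], [X → . id A id], [X → A ) . X] }  — shift
  I23: { [X → A ) X .] }  — reduce

Conflict in state I8:
  Shift-reduce conflict between [E → ) Y .] and [A → . )]
So the grammar is NOT LR(0).

Answer: No. Shift-reduce conflict between [E → ) Y .] and [A → . )]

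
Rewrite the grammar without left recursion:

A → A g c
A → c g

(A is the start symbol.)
A is directly left-recursive. The standard transformation for
  A → A α₁ | ... | A α_m | β₁ | ... | β_n
is
  A  → β₁ A' | ... | β_n A'
  A' → α₁ A' | ... | α_m A' | ε

A → c g becomes A → c g A'
A → A g c becomes A' → g c A'
Add A' → ε

Resulting grammar:
A → c g A'
A' → g c A'
A' → ε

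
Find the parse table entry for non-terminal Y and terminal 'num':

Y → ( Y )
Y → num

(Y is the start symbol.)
To find M[Y, 'num'], we find productions for Y where 'num' is in the predict set (PREDICT(N → α) = (FIRST(α) \ {ε}) ∪ (FOLLOW(N) if α ⇒* ε)).

Y → ( Y ): PREDICT = { '(' }
Y → num: PREDICT = { 'num' }
  'num' is in predict set, so this production goes in M[Y, 'num']

M[Y, 'num'] = Y → num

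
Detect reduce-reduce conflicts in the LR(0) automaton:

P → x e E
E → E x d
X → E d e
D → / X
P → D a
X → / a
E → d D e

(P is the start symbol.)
A reduce-reduce conflict occurs when an LR(0) state has two complete items [A → α .] and [B → β .] — both call for a reduction, and with no lookahead the parser cannot choose between them.

Augment with P' → P and build the canonical LR(0) collection (I0 = CLOSURE({[P' → . P]}), then GOTO on every symbol after a dot until no new states appear). It has 19 states:
  I0: { [D → . / X], [P → . D a], [P → . x e E], [P' → . P] }  — shift
  I1: { [D → / . X], [E → . E x d], [E → . d D e], [X → . / a], [X → . E d e] }  — shift
  I2: { [P → D . a] }  — shift
  I3: { [P' → P .] }  — accept
  I4: { [P → x . e E] }  — shift
  I5: { [E → . E x d], [E → . d D e], [P → x e . E] }  — shift
  I6: { [E → E . x d], [P → x e E .] }  — shift, reduce
  I7: { [D → . / X], [E → d . D e] }  — shift
  I8: { [E → d D . e] }  — shift
  I9: { [E → d D e .] }  — reduce
  I10: { [E → E x . d] }  — shift
  I11: { [E → E x d .] }  — reduce
  I12: { [P → D a .] }  — reduce
  I13: { [X → / . a] }  — shift
  I14: { [E → E . x d], [X → E . d e] }  — shift
  I15: { [D → / X .] }  — reduce
  I16: { [X → E d . e] }  — shift
  I17: { [X → E d e .] }  — reduce
  I18: { [X → / a .] }  — reduce

No state contains more than one complete item.

Answer: No reduce-reduce conflicts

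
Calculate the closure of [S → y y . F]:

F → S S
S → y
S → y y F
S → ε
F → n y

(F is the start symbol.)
To compute CLOSURE, for each item [A → α.Bβ] where B is a non-terminal, add [B → .γ] for all productions B → γ; repeat for the newly added items until nothing changes.

Start with: [S → y y . F]
  [S → y y . F] has the dot before F: add [F → . S S], [F → . n y]
  [F → . S S] has the dot before S: add [S → . y], [S → . y y F], [S → .]
No further items can be added.

CLOSURE = { [F → . S S], [F → . n y], [S → . y y F], [S → . y], [S → .], [S → y y . F] }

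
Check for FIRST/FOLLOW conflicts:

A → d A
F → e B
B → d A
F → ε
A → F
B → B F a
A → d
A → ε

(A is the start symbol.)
Yes. A → F with FOLLOW(A) on { 'e' }; F → e B with FOLLOW(F) on { 'e' }

A FIRST/FOLLOW conflict occurs when a non-terminal N has a nullable alternative N → β (β ⇒* ε) and another alternative N → α with FIRST(α) ∩ FOLLOW(N) ≠ ∅: on such a lookahead the parser cannot decide between expanding α and letting N vanish via β.

Nullable non-terminals: A, F.
FIRST sets used below: FIRST(F) = { 'e', ε }

A: nullable alternative(s) A → F, A → ε; FOLLOW(A) = { $, 'a', 'e' }
  A → d A: FIRST \ {ε} = { 'd' } — disjoint from FOLLOW(A)
  A → F: FIRST \ {ε} = { 'e' } — overlaps FOLLOW(A) on { 'e' }: CONFLICT
  A → d: FIRST \ {ε} = { 'd' } — disjoint from FOLLOW(A)
  A → ε: FIRST \ {ε} = { } — disjoint from FOLLOW(A)

F: nullable alternative(s) F → ε; FOLLOW(F) = { $, 'a', 'e' }
  F → e B: FIRST \ {ε} = { 'e' } — overlaps FOLLOW(F) on { 'e' }: CONFLICT
  F → ε: FIRST \ {ε} = { } — this is the only nullable alternative, skip

B has no nullable alternative, so no FIRST/FOLLOW check is needed there.

So the grammar has 2 FIRST/FOLLOW conflicts (marked CONFLICT above).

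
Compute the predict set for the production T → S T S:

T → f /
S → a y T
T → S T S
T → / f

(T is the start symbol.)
PREDICT(T → S T S) = (FIRST(RHS) \ {ε}) ∪ (FOLLOW(T) if ε ∈ FIRST(RHS), i.e. RHS ⇒* ε)
FIRST(S) = { 'a' }
FIRST(S T S) = { 'a' }
ε ∉ FIRST(S T S), so FOLLOW(T) is not added.
PREDICT(T → S T S) = { 'a' }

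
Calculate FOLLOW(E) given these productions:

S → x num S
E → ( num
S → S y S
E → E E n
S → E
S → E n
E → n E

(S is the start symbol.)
{ $, '(', 'n', 'y' }

In E → E E n: E is followed by E n, add FIRST(E n) \ {ε} = { '(', 'n' }
In E → E E n: E is followed by n, add FIRST(n) \ {ε} = { 'n' }
In S → E: E is at the end, add FOLLOW(S)
In S → E n: E is followed by n, add FIRST(n) \ {ε} = { 'n' }
In E → n E: E is at the end; this adds FOLLOW(E) to itself — nothing new

The FOLLOW sets referred to above (computed the same way, to a fixed point):
  FOLLOW(S) = { $, 'y' }

Taking the union: FOLLOW(E) = { $, '(', 'n', 'y' }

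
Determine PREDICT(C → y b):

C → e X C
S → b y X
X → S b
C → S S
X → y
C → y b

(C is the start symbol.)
{ 'y' }

PREDICT(C → y b) = (FIRST(RHS) \ {ε}) ∪ (FOLLOW(C) if ε ∈ FIRST(RHS), i.e. RHS ⇒* ε)
FIRST(y b) = { 'y' }
ε ∉ FIRST(y b), so FOLLOW(C) is not added.
PREDICT(C → y b) = { 'y' }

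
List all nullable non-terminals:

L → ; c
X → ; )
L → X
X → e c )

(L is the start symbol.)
A non-terminal is nullable if it can derive ε (the empty string): either it has an ε-production, or it has a production whose right-hand side consists entirely of nullable non-terminals.

There are no ε-productions, so no non-terminal can derive ε.
No non-terminals are nullable.

Answer: None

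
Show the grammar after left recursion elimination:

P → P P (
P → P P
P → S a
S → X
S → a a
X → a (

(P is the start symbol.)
P is directly left-recursive. The standard transformation for
  A → A α₁ | ... | A α_m | β₁ | ... | β_n
is
  A  → β₁ A' | ... | β_n A'
  A' → α₁ A' | ... | α_m A' | ε

P → S a becomes P → S a P'
P → P P ( becomes P' → P ( P'
P → P P becomes P' → P P'
Add P' → ε

Productions for other non-terminals are unchanged:
  S → X
  S → a a
  X → a (

Resulting grammar:
P → S a P'
P' → P ( P'
P' → P P'
P' → ε
S → X
S → a a
X → a (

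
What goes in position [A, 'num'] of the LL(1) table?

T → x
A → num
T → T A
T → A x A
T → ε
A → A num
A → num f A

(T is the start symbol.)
To find M[A, 'num'], we find productions for A where 'num' is in the predict set (PREDICT(N → α) = (FIRST(α) \ {ε}) ∪ (FOLLOW(N) if α ⇒* ε)).

Relevant sets:
  FIRST(A) = { 'num' }

A → num: PREDICT = { 'num' }
  'num' is in predict set, so this production goes in M[A, 'num']
A → A num: PREDICT = { 'num' }
  'num' is in predict set, so this production goes in M[A, 'num']
A → num f A: PREDICT = { 'num' }
  'num' is in predict set, so this production goes in M[A, 'num']

M[A, 'num'] = A → num, A → A num, A → num f A  (a multiply-defined cell — the grammar is not LL(1))

Answer: A → num, A → A num, A → num f A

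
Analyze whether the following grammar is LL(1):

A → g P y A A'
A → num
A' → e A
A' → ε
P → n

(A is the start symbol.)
A grammar is LL(1) if for each non-terminal N with multiple productions, the predict sets of those productions are pairwise disjoint, where PREDICT(N → α) = (FIRST(α) \ {ε}) ∪ (FOLLOW(N) if α ⇒* ε).

Relevant sets:
  FOLLOW(A') = { $, 'e' }

For A:
  PREDICT(A → g P y A A') = { 'g' }
  PREDICT(A → num) = { 'num' }
For A':
  PREDICT(A' → e A) = { 'e' }
  PREDICT(A' → ε) = { $, 'e' }
P has a single production, so nothing to check there.

Conflict found: Predict set conflict for A': { 'e' }
The grammar is NOT LL(1).

Answer: No. Predict set conflict for A': { 'e' }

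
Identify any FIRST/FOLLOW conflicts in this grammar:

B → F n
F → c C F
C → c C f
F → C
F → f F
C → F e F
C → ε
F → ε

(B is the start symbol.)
Nullable non-terminals: C, F.
FIRST sets used below: FIRST(F) = { 'c', 'e', 'f', ε }, FIRST(C) = { 'c', 'e', 'f', ε }

C: nullable alternative(s) C → ε; FOLLOW(C) = { 'c', 'e', 'f', 'n' }
  C → c C f: FIRST \ {ε} = { 'c' } — overlaps FOLLOW(C) on { 'c' }: CONFLICT
  C → F e F: FIRST \ {ε} = { 'c', 'e', 'f' } — overlaps FOLLOW(C) on { 'c', 'e', 'f' }: CONFLICT
  C → ε: FIRST \ {ε} = { } — this is the only nullable alternative, skip

F: nullable alternative(s) F → C, F → ε; FOLLOW(F) = { 'c', 'e', 'f', 'n' }
  F → c C F: FIRST \ {ε} = { 'c' } — overlaps FOLLOW(F) on { 'c' }: CONFLICT
  F → C: FIRST \ {ε} = { 'c', 'e', 'f' } — overlaps FOLLOW(F) on { 'c', 'e', 'f' }: CONFLICT
  F → f F: FIRST \ {ε} = { 'f' } — overlaps FOLLOW(F) on { 'f' }: CONFLICT
  F → ε: FIRST \ {ε} = { } — disjoint from FOLLOW(F)

B has no nullable alternative, so no FIRST/FOLLOW check is needed there.

So the grammar has 5 FIRST/FOLLOW conflicts (marked CONFLICT above).

Answer: Yes. F → c C F with FOLLOW(F) on { 'c' }; F → C with FOLLOW(F) on { 'c', 'e', 'f' }; F → f F with FOLLOW(F) on { 'f' }; C → c C f with FOLLOW(C) on { 'c' }; C → F e F with FOLLOW(C) on { 'c', 'e', 'f' }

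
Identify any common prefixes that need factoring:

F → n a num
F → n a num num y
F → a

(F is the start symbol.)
Yes, F has productions with common prefix 'n a num'

Left-factoring is needed when two productions for the same non-terminal
share a common prefix on the right-hand side.

Productions for F:
  F → n a num
  F → n a num num y
  F → a

Found common prefix 'n a num' in productions for F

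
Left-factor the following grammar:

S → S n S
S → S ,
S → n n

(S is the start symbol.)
S → S S'
S' → n S
S' → ,
S → n n

Left-factoring transforms A → αβ₁ | αβ₂ into A → αA' and A' → β₁ | β₂
(α is the longest common prefix among the alternatives). Repeat until
no nonterminal has two alternatives with a common prefix.

Round 1: S has alternatives sharing prefix 'S'. Introduce S': S → S S'
  Add: S' → n S
  Add: S' → ,

No remaining common prefixes — done.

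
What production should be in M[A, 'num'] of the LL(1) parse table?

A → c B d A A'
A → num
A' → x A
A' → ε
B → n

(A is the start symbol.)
To find M[A, 'num'], we find productions for A where 'num' is in the predict set (PREDICT(N → α) = (FIRST(α) \ {ε}) ∪ (FOLLOW(N) if α ⇒* ε)).

A → c B d A A': PREDICT = { 'c' }
A → num: PREDICT = { 'num' }
  'num' is in predict set, so this production goes in M[A, 'num']

M[A, 'num'] = A → num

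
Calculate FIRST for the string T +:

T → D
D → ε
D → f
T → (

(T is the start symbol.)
FIRST sets of the non-terminals involved (from the grammar, by fixed-point iteration):
  FIRST(T) = { '(', 'f', ε }

To compute FIRST(T +), process the symbols left to right:
Symbol T is a non-terminal. Add FIRST(T) \ {ε} = { '(', 'f' }
T is nullable (ε ∈ FIRST(T)), continue to the next symbol.
Symbol + is a terminal. Add '+' and stop.
FIRST(T +) = { '(', '+', 'f' }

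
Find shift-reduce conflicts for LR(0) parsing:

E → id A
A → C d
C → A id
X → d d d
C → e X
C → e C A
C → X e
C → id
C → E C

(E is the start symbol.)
Augment with E' → E and build the canonical LR(0) collection (I0 = CLOSURE({[E' → . E]}), then GOTO on every symbol after a dot until no new states appear). It has 21 states:
  I0: { [E → . id A], [E' → . E] }  — shift
  I1: { [E' → E .] }  — accept
  I2: { [A → . C d], [C → . A id], [C → . E C], [C → . X e], [C → . e C A], [C → . e X], [C → . id], [E → . id A], [E → id . A], [X → . d d d] }  — shift
  I3: { [C → A . id], [E → id A .] }  — shift, reduce
  I4: { [A → C . d] }  — shift
  I5: { [A → . C d], [C → . A id], [C → . E C], [C → . X e], [C → . e C A], [C → . e X], [C → . id], [C → E . C], [E → . id A], [X → . d d d] }  — shift
  I6: { [C → X . e] }  — shift
  I7: { [X → d . d d] }  — shift
  I8: { [A → . C d], [C → . A id], [C → . E C], [C → . X e], [C → . e C A], [C → . e X], [C → . id], [C → e . C A], [C → e . X], [E → . id A], [X → . d d d] }  — shift
  I9: { [A → . C d], [C → . A id], [C → . E C], [C → . X e], [C → . e C A], [C → . e X], [C → . id], [C → id .], [E → . id A], [E → id . A], [X → . d d d] }  — shift, reduce
  I10: { [C → A . id] }  — shift
  I11: { [A → . C d], [A → C . d], [C → . A id], [C → . E C], [C → . X e], [C → . e C A], [C → . e X], [C → . id], [C → e C . A], [E → . id A], [X → . d d d] }  — shift
  I12: { [C → X . e], [C → e X .] }  — shift, reduce
  I13: { [C → X e .] }  — reduce
  I14: { [C → A . id], [C → e C A .] }  — shift, reduce
  I15: { [A → C d .], [X → d . d d] }  — shift, reduce
  I16: { [X → d d . d] }  — shift
  I17: { [X → d d d .] }  — reduce
  I18: { [C → A id .] }  — reduce
  I19: { [A → C . d], [C → E C .] }  — shift, reduce
  I20: { [A → C d .] }  — reduce

I3 contains reduce item [E → id A .] and shift item [C → A . id] — shift-reduce conflict.
I9 contains reduce item [C → id .] and shift items [C → . e C A], [C → . e X], [C → . id], [E → . id A], [X → . d d d] — shift-reduce conflict.
I12 contains reduce item [C → e X .] and shift item [C → X . e] — shift-reduce conflict.
I14 contains reduce item [C → e C A .] and shift item [C → A . id] — shift-reduce conflict.
I15 contains reduce item [A → C d .] and shift item [X → d . d d] — shift-reduce conflict.
I19 contains reduce item [C → E C .] and shift item [A → C . d] — shift-reduce conflict.

Answer: Yes — I3: [E → id A .] vs [C → A . id]; I9: [C → id .] vs [C → . e C A]; I12: [C → e X .] vs [C → X . e]; I14: [C → e C A .] vs [C → A . id]; I15: [A → C d .] vs [X → d . d d]; I19: [C → E C .] vs [A → C . d]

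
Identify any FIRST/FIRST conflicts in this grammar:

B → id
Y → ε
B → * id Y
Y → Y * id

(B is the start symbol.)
A FIRST/FIRST conflict occurs when two productions N → α and N → β for the same non-terminal have FIRST(α) ∩ FIRST(β) ≠ ∅ (with ε ∈ FIRST of a nullable right-hand side, so two nullable alternatives also conflict).

FIRST sets of the non-terminals at (or reachable through a nullable prefix from) the front of some alternative:
  FIRST(Y) = { '*', ε }

Productions for B:
  B → id: FIRST = { 'id' }
  B → * id Y: FIRST = { '*' }
Productions for Y:
  Y → ε: FIRST = { ε }
  Y → Y * id: FIRST = { '*' }

All alternatives of each non-terminal have pairwise disjoint FIRST sets.

Answer: No FIRST/FIRST conflicts.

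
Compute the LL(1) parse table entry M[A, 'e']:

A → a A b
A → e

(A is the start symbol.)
A → e

To find M[A, 'e'], we find productions for A where 'e' is in the predict set (PREDICT(N → α) = (FIRST(α) \ {ε}) ∪ (FOLLOW(N) if α ⇒* ε)).

A → a A b: PREDICT = { 'a' }
A → e: PREDICT = { 'e' }
  'e' is in predict set, so this production goes in M[A, 'e']

M[A, 'e'] = A → e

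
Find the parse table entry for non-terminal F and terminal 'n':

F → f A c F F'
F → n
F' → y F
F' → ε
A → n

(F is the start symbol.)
To find M[F, 'n'], we find productions for F where 'n' is in the predict set (PREDICT(N → α) = (FIRST(α) \ {ε}) ∪ (FOLLOW(N) if α ⇒* ε)).

F → f A c F F': PREDICT = { 'f' }
F → n: PREDICT = { 'n' }
  'n' is in predict set, so this production goes in M[F, 'n']

M[F, 'n'] = F → n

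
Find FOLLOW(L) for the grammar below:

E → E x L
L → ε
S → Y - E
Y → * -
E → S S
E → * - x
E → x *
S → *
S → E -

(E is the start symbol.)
In E → E x L: L is at the end, add FOLLOW(E)

The FOLLOW sets referred to above (computed the same way, to a fixed point):
  FOLLOW(E) = { $, '*', '-', 'x' }

Taking the union: FOLLOW(L) = { $, '*', '-', 'x' }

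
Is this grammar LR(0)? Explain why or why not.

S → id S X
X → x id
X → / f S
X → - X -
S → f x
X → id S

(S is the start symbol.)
Yes, the grammar is LR(0)

A grammar is LR(0) if no state in the canonical LR(0) collection has:
  - both a shift item (dot before a terminal) and a complete item (shift-reduce conflict), or
  - two or more complete items (reduce-reduce conflict; the accept item [S' → S .] counts as a complete item here).

Augment with S' → S and build the canonical LR(0) collection (I0 = CLOSURE({[S' → . S]}), then GOTO on every symbol after a dot until no new states appear). It has 17 states:
  I0: { [S → . f x], [S → . id S X], [S' → . S] }  — shift
  I1: { [S' → S .] }  — accept
  I2: { [S → f . x] }  — shift
  I3: { [S → . f x], [S → . id S X], [S → id . S X] }  — shift
  I4: { [S → id S . X], [X → . - X -], [X → . / f S], [X → . id S], [X → . x id] }  — shift
  I5: { [X → - . X -], [X → . - X -], [X → . / f S], [X → . id S], [X → . x id] }  — shift
  I6: { [X → / . f S] }  — shift
  I7: { [S → id S X .] }  — reduce
  I8: { [S → . f x], [S → . id S X], [X → id . S] }  — shift
  I9: { [X → x . id] }  — shift
  I10: { [X → x id .] }  — reduce
  I11: { [X → id S .] }  — reduce
  I12: { [S → . f x], [S → . id S X], [X → / f . S] }  — shift
  I13: { [X → / f S .] }  — reduce
  I14: { [X → - X . -] }  — shift
  I15: { [X → - X - .] }  — reduce
  I16: { [S → f x .] }  — reduce

Every state is either a pure shift/goto state or contains exactly one complete item and nothing to shift — no conflicts. The grammar is LR(0).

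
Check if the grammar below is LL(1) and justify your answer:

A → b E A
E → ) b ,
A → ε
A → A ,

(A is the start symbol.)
A grammar is LL(1) if for each non-terminal N with multiple productions, the predict sets of those productions are pairwise disjoint, where PREDICT(N → α) = (FIRST(α) \ {ε}) ∪ (FOLLOW(N) if α ⇒* ε).

Relevant sets:
  FIRST(A) = { ',', 'b', ε }
  FOLLOW(A) = { $, ',' }

For A:
  PREDICT(A → b E A) = { 'b' }
  PREDICT(A → ε) = { $, ',' }
  PREDICT(A → A ',') = { ',', 'b' }
E has a single production, so nothing to check there.

Conflict found: Predict set conflict for A: { 'b' }
The grammar is NOT LL(1).

Answer: No. Predict set conflict for A: { 'b' }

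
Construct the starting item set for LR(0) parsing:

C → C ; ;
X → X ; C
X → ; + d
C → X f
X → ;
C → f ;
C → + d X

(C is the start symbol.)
First, augment the grammar with C' → C
I₀ = CLOSURE({ [C' → . C] }):
  [C' → . C] has the dot before C: add [C → . C ; ;], [C → . X f], [C → . f ;], [C → . + d X]
  [C → . X f] has the dot before X: add [X → . X ; C], [X → . ; + d], [X → . ;]
No further items can be added.

I₀ = { [C → . + d X], [C → . C ; ;], [C → . X f], [C → . f ;], [C' → . C], [X → . ; + d], [X → . ;], [X → . X ; C] }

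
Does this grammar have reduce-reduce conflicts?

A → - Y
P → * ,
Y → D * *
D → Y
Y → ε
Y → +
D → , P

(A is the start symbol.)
Yes — I6: [A → - Y .] vs [D → Y .]

Augment with A' → A and build the canonical LR(0) collection (I0 = CLOSURE({[A' → . A]}), then GOTO on every symbol after a dot until no new states appear). It has 12 states:
  I0: { [A → . - Y], [A' → . A] }  — shift
  I1: { [A → - . Y], [D → . , P], [D → . Y], [Y → . +], [Y → . D * *], [Y → .] }  — shift, reduce
  I2: { [A' → A .] }  — accept
  I3: { [Y → + .] }  — reduce
  I4: { [D → , . P], [P → . * ,] }  — shift
  I5: { [Y → D . * *] }  — shift
  I6: { [A → - Y .], [D → Y .] }  — 2 reduces
  I7: { [Y → D * . *] }  — shift
  I8: { [Y → D * * .] }  — reduce
  I9: { [P → * . ,] }  — shift
  I10: { [D → , P .] }  — reduce
  I11: { [P → * , .] }  — reduce

I6 contains complete items [A → - Y .], [D → Y .] — reduce-reduce conflict.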